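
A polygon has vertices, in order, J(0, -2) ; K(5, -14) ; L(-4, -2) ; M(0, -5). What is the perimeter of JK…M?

|JK| = √((5)² + (-12)²) = √169 = 13
|KL| = √((-9)² + (12)²) = √225 = 15
|LM| = √((4)² + (-3)²) = √25 = 5
|MJ| = √((0)² + (3)²) = √9 = 3
Perimeter = 13 + 15 + 5 + 3 = 36.

36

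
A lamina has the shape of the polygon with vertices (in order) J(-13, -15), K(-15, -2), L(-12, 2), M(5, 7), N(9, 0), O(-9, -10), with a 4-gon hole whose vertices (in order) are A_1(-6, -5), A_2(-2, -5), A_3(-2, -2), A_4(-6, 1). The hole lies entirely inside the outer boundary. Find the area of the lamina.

229.5

Outer boundary:
Σ = (-199) + (-54) + (-94) + (-63) + (-90) + (5) = -495
Area = |Σ|/2 = 247.5.
Hole:
Cross-terms: 20, -6, -14, 36  ⇒  Σ = 36
Area = |Σ|/2 = 18.
Net area = 247.5 − 18 = 229.5.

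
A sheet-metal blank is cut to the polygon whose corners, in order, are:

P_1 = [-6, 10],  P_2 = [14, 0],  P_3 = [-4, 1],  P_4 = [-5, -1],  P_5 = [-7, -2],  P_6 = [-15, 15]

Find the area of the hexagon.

154.5

Apply the shoelace (surveyor's) formula: 2A = Σ (x_i·y_{i+1} − x_{i+1}·y_i), indices taken mod 6.
Σ = (-140) + (14) + (9) + (3) + (-135) + (-60) = -309
Area = |Σ|/2 = 154.5.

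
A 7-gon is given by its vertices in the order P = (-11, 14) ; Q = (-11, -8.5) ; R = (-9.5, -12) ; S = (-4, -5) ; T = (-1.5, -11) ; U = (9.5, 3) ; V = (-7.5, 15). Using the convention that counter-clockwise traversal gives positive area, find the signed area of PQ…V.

329.875

Cross-terms: 247.5, 51.25, -0.5, 36.5, 100, 165, 60  ⇒  Σ = 659.75
Signed area = Σ/2 = 329.875 (positive ⇒ counter-clockwise traversal).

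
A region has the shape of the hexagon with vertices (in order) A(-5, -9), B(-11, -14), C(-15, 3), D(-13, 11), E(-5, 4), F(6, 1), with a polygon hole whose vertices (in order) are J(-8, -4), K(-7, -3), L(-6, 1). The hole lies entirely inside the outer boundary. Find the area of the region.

235

Outer boundary:
Apply Gauss's area formula: 2A = Σ (x_i·y_{i+1} − x_{i+1}·y_i), indices taken mod 6.
Cross-terms: -29, -243, -126, 3, -29, -49  ⇒  Σ = -473
Area = |Σ|/2 = 236.5.
Hole:
Apply Gauss's area formula: 2A = Σ (x_i·y_{i+1} − x_{i+1}·y_i), indices taken mod 3.
Σ = (-4) + (-25) + (32) = 3
Area = |Σ|/2 = 1.5.
Net area = 236.5 − 1.5 = 235.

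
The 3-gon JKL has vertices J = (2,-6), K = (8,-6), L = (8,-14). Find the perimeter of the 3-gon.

24

|JK| = √((6)² + (0)²) = √36 = 6
|KL| = √((0)² + (-8)²) = √64 = 8
|LJ| = √((-6)² + (8)²) = √100 = 10
Perimeter = 6 + 8 + 10 = 24.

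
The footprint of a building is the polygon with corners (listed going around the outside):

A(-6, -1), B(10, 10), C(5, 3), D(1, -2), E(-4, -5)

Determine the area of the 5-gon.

Σ = (-50) + (-20) + (-13) + (-13) + (-26) = -122
Area = |Σ|/2 = 61.

61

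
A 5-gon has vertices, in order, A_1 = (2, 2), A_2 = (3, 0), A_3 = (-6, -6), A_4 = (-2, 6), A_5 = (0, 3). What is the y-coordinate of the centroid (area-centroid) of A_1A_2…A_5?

Apply the shoelace (surveyor's) formula. First the cross-terms c_i = x_i·y_{i+1} − x_{i+1}·y_i:
  -6, -18, -48, -6, -6  ⇒  2A = -84, A = -42.
Then Σ (y_i + y_{i+1})·c_i = 12, so ȳ = 12 / (6·(-42)) = -1/21.

-1/21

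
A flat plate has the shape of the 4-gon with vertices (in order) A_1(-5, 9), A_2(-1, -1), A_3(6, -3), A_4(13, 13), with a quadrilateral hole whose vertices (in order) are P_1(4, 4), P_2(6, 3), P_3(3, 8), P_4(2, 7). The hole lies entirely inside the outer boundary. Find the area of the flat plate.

Outer boundary:
Cross-terms: 14, 9, 117, 182  ⇒  Σ = 322
Area = |Σ|/2 = 161.
Hole:
Cross-terms: -12, 39, 5, -20  ⇒  Σ = 12
Area = |Σ|/2 = 6.
Net area = 161 − 6 = 155.

155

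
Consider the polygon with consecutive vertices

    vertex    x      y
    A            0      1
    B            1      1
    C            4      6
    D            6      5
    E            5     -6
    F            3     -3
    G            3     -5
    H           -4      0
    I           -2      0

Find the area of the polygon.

Apply the surveyor's formula: 2A = Σ (x_i·y_{i+1} − x_{i+1}·y_i), indices taken mod 9.
Cross-terms: -1, 2, -16, -61, 3, -6, -20, 0, -2  ⇒  Σ = -101
Area = |Σ|/2 = 50.5.

50.5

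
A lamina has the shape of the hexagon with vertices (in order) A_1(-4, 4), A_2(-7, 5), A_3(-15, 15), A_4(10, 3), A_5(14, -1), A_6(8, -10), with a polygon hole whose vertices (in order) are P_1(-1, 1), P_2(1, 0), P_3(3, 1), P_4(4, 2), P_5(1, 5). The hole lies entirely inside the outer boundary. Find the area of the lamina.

Outer boundary:
Apply the shoelace formula: 2A = Σ (x_i·y_{i+1} − x_{i+1}·y_i), indices taken mod 6.
Cross-terms: 8, -30, -195, -52, -132, -8  ⇒  Σ = -409
Area = |Σ|/2 = 204.5.
Hole:
Apply the surveyor's formula: 2A = Σ (x_i·y_{i+1} − x_{i+1}·y_i), indices taken mod 5.
Cross-terms: -1, 1, 2, 18, 6  ⇒  Σ = 26
Area = |Σ|/2 = 13.
Net area = 204.5 − 13 = 191.5.

191.5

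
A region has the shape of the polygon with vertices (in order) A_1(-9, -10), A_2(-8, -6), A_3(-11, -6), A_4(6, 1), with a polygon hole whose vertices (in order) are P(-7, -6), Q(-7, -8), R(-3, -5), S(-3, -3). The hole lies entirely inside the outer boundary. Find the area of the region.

Outer boundary:
Apply Gauss's area formula: 2A = Σ (x_i·y_{i+1} − x_{i+1}·y_i), indices taken mod 4.
Σ = (-26) + (-18) + (25) + (-51) = -70
Area = |Σ|/2 = 35.
Hole:
Σ = (14) + (11) + (-6) + (-3) = 16
Area = |Σ|/2 = 8.
Net area = 35 − 8 = 27.

27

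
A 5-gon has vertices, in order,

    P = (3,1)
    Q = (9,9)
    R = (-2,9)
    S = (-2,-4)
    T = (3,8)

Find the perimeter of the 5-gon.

54

|PQ| = √((6)² + (8)²) = √100 = 10
|QR| = √((-11)² + (0)²) = √121 = 11
|RS| = √((0)² + (-13)²) = √169 = 13
|ST| = √((5)² + (12)²) = √169 = 13
|TP| = √((0)² + (-7)²) = √49 = 7
Perimeter = 10 + 11 + 13 + 13 + 7 = 54.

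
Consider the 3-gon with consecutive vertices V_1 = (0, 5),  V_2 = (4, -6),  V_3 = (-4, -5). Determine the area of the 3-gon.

Apply the shoelace formula: 2A = Σ (x_i·y_{i+1} − x_{i+1}·y_i), indices taken mod 3.
V_1→V_2: (0)(-6) − (4)(5) = -20
V_2→V_3: (4)(-5) − (-4)(-6) = -44
V_3→V_1: (-4)(5) − (0)(-5) = -20
Σ = -84
Area = |Σ|/2 = 42.

42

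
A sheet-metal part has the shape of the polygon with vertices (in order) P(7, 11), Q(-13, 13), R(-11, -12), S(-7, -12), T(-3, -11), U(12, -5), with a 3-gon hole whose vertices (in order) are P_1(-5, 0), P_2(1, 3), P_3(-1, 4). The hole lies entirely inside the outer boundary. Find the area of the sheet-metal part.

Outer boundary:
Apply the surveyor's formula: 2A = Σ (x_i·y_{i+1} − x_{i+1}·y_i), indices taken mod 6.
Σ = (234) + (299) + (48) + (41) + (147) + (167) = 936
Area = |Σ|/2 = 468.
Hole:
Apply the shoelace (surveyor's) formula: 2A = Σ (x_i·y_{i+1} − x_{i+1}·y_i), indices taken mod 3.
Cross-terms: -15, 7, 20  ⇒  Σ = 12
Area = |Σ|/2 = 6.
Net area = 468 − 6 = 462.

462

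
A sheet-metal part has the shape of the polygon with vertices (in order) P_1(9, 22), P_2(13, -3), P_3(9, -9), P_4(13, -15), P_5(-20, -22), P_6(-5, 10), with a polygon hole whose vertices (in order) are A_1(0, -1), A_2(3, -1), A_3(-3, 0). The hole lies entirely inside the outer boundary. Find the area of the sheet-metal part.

757

Outer boundary:
Cross-terms: -313, -90, -18, -586, -310, -200  ⇒  Σ = -1517
Area = |Σ|/2 = 758.5.
Hole:
Apply the surveyor's formula: 2A = Σ (x_i·y_{i+1} − x_{i+1}·y_i), indices taken mod 3.
Σ = (3) + (-3) + (3) = 3
Area = |Σ|/2 = 1.5.
Net area = 758.5 − 1.5 = 757.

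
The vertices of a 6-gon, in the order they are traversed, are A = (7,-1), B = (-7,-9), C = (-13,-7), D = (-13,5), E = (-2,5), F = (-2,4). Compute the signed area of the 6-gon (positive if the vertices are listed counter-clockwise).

-186.5

Apply the shoelace formula: 2A = Σ (x_i·y_{i+1} − x_{i+1}·y_i), indices taken mod 6.
Σ = (-70) + (-68) + (-156) + (-55) + (2) + (-26) = -373
Signed area = Σ/2 = -186.5 (negative ⇒ clockwise traversal).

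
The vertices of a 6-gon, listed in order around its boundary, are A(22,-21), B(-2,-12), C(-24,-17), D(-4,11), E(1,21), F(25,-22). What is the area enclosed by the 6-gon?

787.5

Apply the shoelace (surveyor's) formula: 2A = Σ (x_i·y_{i+1} − x_{i+1}·y_i), indices taken mod 6.
Σ = (-306) + (-254) + (-332) + (-95) + (-547) + (-41) = -1575
Area = |Σ|/2 = 787.5.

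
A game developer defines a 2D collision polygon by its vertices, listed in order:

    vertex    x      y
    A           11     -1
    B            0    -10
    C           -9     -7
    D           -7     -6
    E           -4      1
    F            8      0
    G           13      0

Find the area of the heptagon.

123.5

Apply the shoelace formula: 2A = Σ (x_i·y_{i+1} − x_{i+1}·y_i), indices taken mod 7.
Cross-terms: -110, -90, 5, -31, -8, 0, -13  ⇒  Σ = -247
Area = |Σ|/2 = 123.5.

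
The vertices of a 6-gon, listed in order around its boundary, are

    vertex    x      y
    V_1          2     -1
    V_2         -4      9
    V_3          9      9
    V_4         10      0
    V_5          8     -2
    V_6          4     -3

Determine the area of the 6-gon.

113.5

Σ = (14) + (-117) + (-90) + (-20) + (-16) + (2) = -227
Area = |Σ|/2 = 113.5.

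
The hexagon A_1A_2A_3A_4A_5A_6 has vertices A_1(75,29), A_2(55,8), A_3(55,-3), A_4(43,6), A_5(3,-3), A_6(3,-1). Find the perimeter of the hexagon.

176

|A_1A_2| = √((-20)² + (-21)²) = √841 = 29
|A_2A_3| = √((0)² + (-11)²) = √121 = 11
|A_3A_4| = √((-12)² + (9)²) = √225 = 15
|A_4A_5| = √((-40)² + (-9)²) = √1681 = 41
|A_5A_6| = √((0)² + (2)²) = √4 = 2
|A_6A_1| = √((72)² + (30)²) = √6084 = 78
Perimeter = 29 + 11 + 15 + 41 + 2 + 78 = 176.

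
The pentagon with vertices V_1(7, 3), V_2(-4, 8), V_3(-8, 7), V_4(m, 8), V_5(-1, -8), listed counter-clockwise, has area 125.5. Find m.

The doubled signed area Σ (x_i y_{i+1} − x_{i+1} y_i) is linear in m.
With m=0 it equals 101; the coefficient of m is -15 (from the two edges through V_4).
So -15·m + 101 = 2·125.5 = 251 ⇒ m = -10.

-10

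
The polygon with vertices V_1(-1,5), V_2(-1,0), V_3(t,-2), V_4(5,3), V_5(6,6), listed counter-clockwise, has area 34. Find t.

1

Write out the shoelace sum; only the two edges meeting at V_3 involve t:
2·Area = [((-1)·(-2) − t·0) + (t·3 − 5·(-2))] + 53
       = 3·t + 65 = 68
⇒ t = 1.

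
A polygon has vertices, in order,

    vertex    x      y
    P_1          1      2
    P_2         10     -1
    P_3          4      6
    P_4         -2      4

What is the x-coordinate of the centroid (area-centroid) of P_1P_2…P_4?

27/7

Apply the shoelace (surveyor's) formula. First the cross-terms c_i = x_i·y_{i+1} − x_{i+1}·y_i:
  -21, 64, 28, -8  ⇒  2A = 63, A = 31.5.
Then Σ (x_i + x_{i+1})·c_i = 729, so x̄ = 729 / (6·31.5) = 27/7.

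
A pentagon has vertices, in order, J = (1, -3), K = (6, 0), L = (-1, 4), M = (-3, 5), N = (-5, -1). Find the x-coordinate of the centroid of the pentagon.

-70/279

Apply the shoelace (surveyor's) formula. First the cross-terms c_i = x_i·y_{i+1} − x_{i+1}·y_i:
  18, 24, 7, 28, 16  ⇒  2A = 93, A = 46.5.
Then Σ (x_i + x_{i+1})·c_i = -70, so x̄ = -70 / (6·46.5) = -70/279.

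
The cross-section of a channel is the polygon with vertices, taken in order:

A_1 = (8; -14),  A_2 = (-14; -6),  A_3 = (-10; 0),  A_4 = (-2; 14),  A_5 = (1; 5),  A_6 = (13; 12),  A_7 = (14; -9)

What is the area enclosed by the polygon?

Apply the shoelace (surveyor's) formula: 2A = Σ (x_i·y_{i+1} − x_{i+1}·y_i), indices taken mod 7.
Cross-terms: -244, -60, -140, -24, -53, -285, -124  ⇒  Σ = -930
Area = |Σ|/2 = 465.

465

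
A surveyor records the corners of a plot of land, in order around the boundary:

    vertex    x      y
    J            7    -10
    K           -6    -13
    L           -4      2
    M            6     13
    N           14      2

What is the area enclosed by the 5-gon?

Apply the shoelace formula: 2A = Σ (x_i·y_{i+1} − x_{i+1}·y_i), indices taken mod 5.
Σ = (-151) + (-64) + (-64) + (-170) + (-154) = -603
Area = |Σ|/2 = 301.5.

301.5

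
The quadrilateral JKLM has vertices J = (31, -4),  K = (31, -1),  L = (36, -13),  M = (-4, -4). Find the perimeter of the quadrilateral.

92

|JK| = √((0)² + (3)²) = √9 = 3
|KL| = √((5)² + (-12)²) = √169 = 13
|LM| = √((-40)² + (9)²) = √1681 = 41
|MJ| = √((35)² + (0)²) = √1225 = 35
Perimeter = 3 + 13 + 41 + 35 = 92.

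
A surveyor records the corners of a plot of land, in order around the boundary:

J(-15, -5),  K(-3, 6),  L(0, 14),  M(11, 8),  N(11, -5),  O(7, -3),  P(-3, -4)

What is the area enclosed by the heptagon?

262

Apply the shoelace formula: 2A = Σ (x_i·y_{i+1} − x_{i+1}·y_i), indices taken mod 7.
Σ = (-105) + (-42) + (-154) + (-143) + (2) + (-37) + (-45) = -524
Area = |Σ|/2 = 262.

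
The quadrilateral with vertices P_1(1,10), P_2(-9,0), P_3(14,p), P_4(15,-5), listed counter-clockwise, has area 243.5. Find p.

-13

The doubled signed area Σ (x_i y_{i+1} − x_{i+1} y_i) is linear in p.
With p=0 it equals 175; the coefficient of p is -24 (from the two edges through P_3).
So -24·p + 175 = 2·243.5 = 487 ⇒ p = -13.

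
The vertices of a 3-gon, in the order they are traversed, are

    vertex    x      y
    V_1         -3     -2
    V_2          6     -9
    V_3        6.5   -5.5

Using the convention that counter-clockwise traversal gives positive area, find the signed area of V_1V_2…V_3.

Apply the surveyor's formula: 2A = Σ (x_i·y_{i+1} − x_{i+1}·y_i), indices taken mod 3.
V_1→V_2: (-3)(-9) − (6)(-2) = 39
V_2→V_3: (6)(-5.5) − (6.5)(-9) = 25.5
V_3→V_1: (6.5)(-2) − (-3)(-5.5) = -29.5
Σ = 35
Signed area = Σ/2 = 17.5 (positive ⇒ counter-clockwise traversal).

17.5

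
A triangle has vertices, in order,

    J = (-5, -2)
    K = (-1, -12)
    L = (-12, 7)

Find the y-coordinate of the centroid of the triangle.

-7/3

Apply Gauss's area formula. First the cross-terms c_i = x_i·y_{i+1} − x_{i+1}·y_i:
  58, -151, 59  ⇒  2A = -34, A = -17.
Then Σ (y_i + y_{i+1})·c_i = 238, so ȳ = 238 / (6·(-17)) = -7/3.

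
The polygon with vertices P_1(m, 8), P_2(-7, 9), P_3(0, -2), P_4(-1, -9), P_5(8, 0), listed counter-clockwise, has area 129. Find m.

6

Write out the shoelace sum; only the two edges meeting at P_1 involve m:
2·Area = [(8·8 − m·0) + (m·9 − (-7)·8)] + 84
       = 9·m + 204 = 258
⇒ m = 6.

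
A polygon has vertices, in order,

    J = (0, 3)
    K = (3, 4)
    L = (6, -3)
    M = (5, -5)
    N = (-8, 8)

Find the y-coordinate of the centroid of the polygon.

Apply the shoelace formula. First the cross-terms c_i = x_i·y_{i+1} − x_{i+1}·y_i:
  -9, -33, -15, 0, -24  ⇒  2A = -81, A = -40.5.
Then Σ (y_i + y_{i+1})·c_i = -240, so ȳ = -240 / (6·(-40.5)) = 80/81.

80/81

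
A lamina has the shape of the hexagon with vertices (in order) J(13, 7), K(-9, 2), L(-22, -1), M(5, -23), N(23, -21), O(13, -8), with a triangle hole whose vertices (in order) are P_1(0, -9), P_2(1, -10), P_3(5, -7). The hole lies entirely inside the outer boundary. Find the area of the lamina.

677

Outer boundary:
J→K: (13)(2) − (-9)(7) = 89
K→L: (-9)(-1) − (-22)(2) = 53
L→M: (-22)(-23) − (5)(-1) = 511
M→N: (5)(-21) − (23)(-23) = 424
N→O: (23)(-8) − (13)(-21) = 89
O→J: (13)(7) − (13)(-8) = 195
Σ = 1361
Area = |Σ|/2 = 680.5.
Hole:
Apply the shoelace (surveyor's) formula: 2A = Σ (x_i·y_{i+1} − x_{i+1}·y_i), indices taken mod 3.
Cross-terms: 9, 43, -45  ⇒  Σ = 7
Area = |Σ|/2 = 3.5.
Net area = 680.5 − 3.5 = 677.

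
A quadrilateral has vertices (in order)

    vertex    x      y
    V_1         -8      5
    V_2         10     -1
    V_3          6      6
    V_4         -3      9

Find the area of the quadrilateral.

Apply the shoelace (surveyor's) formula: 2A = Σ (x_i·y_{i+1} − x_{i+1}·y_i), indices taken mod 4.
V_1→V_2: (-8)(-1) − (10)(5) = -42
V_2→V_3: (10)(6) − (6)(-1) = 66
V_3→V_4: (6)(9) − (-3)(6) = 72
V_4→V_1: (-3)(5) − (-8)(9) = 57
Σ = 153
Area = |Σ|/2 = 76.5.

76.5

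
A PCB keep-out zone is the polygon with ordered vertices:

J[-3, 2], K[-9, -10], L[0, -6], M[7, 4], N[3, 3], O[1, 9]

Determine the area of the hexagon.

103

Cross-terms: 48, 54, 42, 9, 24, 29  ⇒  Σ = 206
Area = |Σ|/2 = 103.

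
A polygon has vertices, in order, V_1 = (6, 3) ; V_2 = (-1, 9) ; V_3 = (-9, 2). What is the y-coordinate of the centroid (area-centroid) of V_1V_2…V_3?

Apply the shoelace (surveyor's) formula. First the cross-terms c_i = x_i·y_{i+1} − x_{i+1}·y_i:
  57, 79, -39  ⇒  2A = 97, A = 48.5.
Then Σ (y_i + y_{i+1})·c_i = 1358, so ȳ = 1358 / (6·48.5) = 14/3.

14/3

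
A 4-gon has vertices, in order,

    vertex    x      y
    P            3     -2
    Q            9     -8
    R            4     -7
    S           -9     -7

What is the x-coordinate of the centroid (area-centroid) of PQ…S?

254/267

Apply Gauss's area formula. First the cross-terms c_i = x_i·y_{i+1} − x_{i+1}·y_i:
  -6, -31, -91, 39  ⇒  2A = -89, A = -44.5.
Then Σ (x_i + x_{i+1})·c_i = -254, so x̄ = -254 / (6·(-44.5)) = 254/267.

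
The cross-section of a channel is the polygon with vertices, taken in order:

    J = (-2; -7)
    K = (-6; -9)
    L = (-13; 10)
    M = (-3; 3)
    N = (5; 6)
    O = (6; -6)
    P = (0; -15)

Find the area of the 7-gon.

214.5

Apply Gauss's area formula: 2A = Σ (x_i·y_{i+1} − x_{i+1}·y_i), indices taken mod 7.
Cross-terms: -24, -177, -9, -33, -66, -90, -30  ⇒  Σ = -429
Area = |Σ|/2 = 214.5.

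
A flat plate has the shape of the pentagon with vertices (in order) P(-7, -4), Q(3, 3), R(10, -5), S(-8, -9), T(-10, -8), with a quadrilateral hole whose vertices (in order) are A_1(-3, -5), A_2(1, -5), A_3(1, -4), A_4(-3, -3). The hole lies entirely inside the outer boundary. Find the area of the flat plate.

Outer boundary:
Apply the shoelace (surveyor's) formula: 2A = Σ (x_i·y_{i+1} − x_{i+1}·y_i), indices taken mod 5.
Σ = (-9) + (-45) + (-130) + (-26) + (-16) = -226
Area = |Σ|/2 = 113.
Hole:
Σ = (20) + (1) + (-15) + (6) = 12
Area = |Σ|/2 = 6.
Net area = 113 − 6 = 107.

107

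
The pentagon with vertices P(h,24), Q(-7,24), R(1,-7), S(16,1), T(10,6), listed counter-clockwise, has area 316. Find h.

The doubled signed area Σ (x_i y_{i+1} − x_{i+1} y_i) is linear in h.
With h=0 it equals 632; the coefficient of h is 18 (from the two edges through P).
So 18·h + 632 = 2·316 = 632 ⇒ h = 0.

0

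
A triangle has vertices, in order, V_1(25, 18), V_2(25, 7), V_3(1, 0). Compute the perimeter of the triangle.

|V_1V_2| = √((0)² + (-11)²) = √121 = 11
|V_2V_3| = √((-24)² + (-7)²) = √625 = 25
|V_3V_1| = √((24)² + (18)²) = √900 = 30
Perimeter = 11 + 25 + 30 = 66.

66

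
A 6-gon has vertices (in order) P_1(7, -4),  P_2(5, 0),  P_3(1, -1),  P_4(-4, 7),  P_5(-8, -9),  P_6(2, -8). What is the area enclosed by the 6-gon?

120

Σ = (20) + (-5) + (3) + (92) + (82) + (48) = 240
Area = |Σ|/2 = 120.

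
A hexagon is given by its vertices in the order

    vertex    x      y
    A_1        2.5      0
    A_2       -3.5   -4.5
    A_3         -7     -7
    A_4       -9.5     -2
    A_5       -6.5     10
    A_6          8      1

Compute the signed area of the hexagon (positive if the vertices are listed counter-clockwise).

-133.875

Apply the surveyor's formula: 2A = Σ (x_i·y_{i+1} − x_{i+1}·y_i), indices taken mod 6.
Σ = (-11.25) + (-7) + (-52.5) + (-108) + (-86.5) + (-2.5) = -267.75
Signed area = Σ/2 = -133.875 (negative ⇒ clockwise traversal).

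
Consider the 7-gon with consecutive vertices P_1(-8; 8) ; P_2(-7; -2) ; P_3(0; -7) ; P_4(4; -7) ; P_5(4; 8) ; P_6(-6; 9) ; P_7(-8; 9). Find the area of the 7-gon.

Apply the shoelace (surveyor's) formula: 2A = Σ (x_i·y_{i+1} − x_{i+1}·y_i), indices taken mod 7.
Σ = (72) + (49) + (28) + (60) + (84) + (18) + (8) = 319
Area = |Σ|/2 = 159.5.

159.5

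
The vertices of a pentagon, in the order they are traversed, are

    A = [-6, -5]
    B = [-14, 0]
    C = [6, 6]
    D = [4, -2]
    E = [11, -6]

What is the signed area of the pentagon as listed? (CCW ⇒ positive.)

Apply Gauss's area formula: 2A = Σ (x_i·y_{i+1} − x_{i+1}·y_i), indices taken mod 5.
Cross-terms: -70, -84, -36, -2, -91  ⇒  Σ = -283
Signed area = Σ/2 = -141.5 (negative ⇒ clockwise traversal).

-141.5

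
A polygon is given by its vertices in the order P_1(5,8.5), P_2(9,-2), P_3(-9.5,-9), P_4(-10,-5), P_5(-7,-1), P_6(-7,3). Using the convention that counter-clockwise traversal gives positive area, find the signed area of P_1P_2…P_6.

-178.25

Cross-terms: -86.5, -100, -42.5, -25, -28, -74.5  ⇒  Σ = -356.5
Signed area = Σ/2 = -178.25 (negative ⇒ clockwise traversal).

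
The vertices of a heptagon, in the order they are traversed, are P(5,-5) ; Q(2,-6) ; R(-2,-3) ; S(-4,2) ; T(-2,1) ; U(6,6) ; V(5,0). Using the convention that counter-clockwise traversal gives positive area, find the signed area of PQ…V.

Apply the surveyor's formula: 2A = Σ (x_i·y_{i+1} − x_{i+1}·y_i), indices taken mod 7.
Σ = (-20) + (-18) + (-16) + (0) + (-18) + (-30) + (-25) = -127
Signed area = Σ/2 = -63.5 (negative ⇒ clockwise traversal).

-63.5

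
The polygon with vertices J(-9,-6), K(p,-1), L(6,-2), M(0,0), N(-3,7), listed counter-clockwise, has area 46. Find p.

-1

The doubled signed area Σ (x_i y_{i+1} − x_{i+1} y_i) is linear in p.
With p=0 it equals 96; the coefficient of p is 4 (from the two edges through K).
So 4·p + 96 = 2·46 = 92 ⇒ p = -1.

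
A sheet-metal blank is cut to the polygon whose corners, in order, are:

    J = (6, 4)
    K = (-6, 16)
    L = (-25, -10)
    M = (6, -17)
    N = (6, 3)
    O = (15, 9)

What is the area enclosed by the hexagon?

Apply Gauss's area formula: 2A = Σ (x_i·y_{i+1} − x_{i+1}·y_i), indices taken mod 6.
Σ = (120) + (460) + (485) + (120) + (9) + (6) = 1200
Area = |Σ|/2 = 600.

600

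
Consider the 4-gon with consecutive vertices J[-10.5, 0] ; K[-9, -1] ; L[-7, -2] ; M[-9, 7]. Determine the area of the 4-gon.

14

Apply Gauss's area formula: 2A = Σ (x_i·y_{i+1} − x_{i+1}·y_i), indices taken mod 4.
J→K: (-10.5)(-1) − (-9)(0) = 10.5
K→L: (-9)(-2) − (-7)(-1) = 11
L→M: (-7)(7) − (-9)(-2) = -67
M→J: (-9)(0) − (-10.5)(7) = 73.5
Σ = 28
Area = |Σ|/2 = 14.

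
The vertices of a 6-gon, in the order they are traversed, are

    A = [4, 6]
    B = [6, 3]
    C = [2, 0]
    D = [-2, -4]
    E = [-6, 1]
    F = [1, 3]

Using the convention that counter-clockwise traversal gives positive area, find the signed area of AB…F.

-44.5

Apply the shoelace formula: 2A = Σ (x_i·y_{i+1} − x_{i+1}·y_i), indices taken mod 6.
Σ = (-24) + (-6) + (-8) + (-26) + (-19) + (-6) = -89
Signed area = Σ/2 = -44.5 (negative ⇒ clockwise traversal).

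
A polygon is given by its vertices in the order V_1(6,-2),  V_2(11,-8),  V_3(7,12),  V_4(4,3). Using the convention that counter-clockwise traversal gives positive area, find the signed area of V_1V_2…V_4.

Apply the surveyor's formula: 2A = Σ (x_i·y_{i+1} − x_{i+1}·y_i), indices taken mod 4.
V_1→V_2: (6)(-8) − (11)(-2) = -26
V_2→V_3: (11)(12) − (7)(-8) = 188
V_3→V_4: (7)(3) − (4)(12) = -27
V_4→V_1: (4)(-2) − (6)(3) = -26
Σ = 109
Signed area = Σ/2 = 54.5 (positive ⇒ counter-clockwise traversal).

54.5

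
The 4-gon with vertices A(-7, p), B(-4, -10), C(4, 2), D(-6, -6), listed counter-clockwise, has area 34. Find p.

Write out the shoelace sum; only the two edges meeting at A involve p:
2·Area = [((-6)·p − (-7)·(-6)) + ((-7)·(-10) − (-4)·p)] + 20
       = -2·p + 48 = 68
⇒ p = -10.

-10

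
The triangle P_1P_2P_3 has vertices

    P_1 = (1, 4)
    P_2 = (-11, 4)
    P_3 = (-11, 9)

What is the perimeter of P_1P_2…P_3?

|P_1P_2| = √((-12)² + (0)²) = √144 = 12
|P_2P_3| = √((0)² + (5)²) = √25 = 5
|P_3P_1| = √((12)² + (-5)²) = √169 = 13
Perimeter = 12 + 5 + 13 = 30.

30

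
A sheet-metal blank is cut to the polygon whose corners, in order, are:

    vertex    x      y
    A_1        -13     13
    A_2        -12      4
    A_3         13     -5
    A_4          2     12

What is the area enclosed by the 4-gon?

230

Apply the surveyor's formula: 2A = Σ (x_i·y_{i+1} − x_{i+1}·y_i), indices taken mod 4.
Σ = (104) + (8) + (166) + (182) = 460
Area = |Σ|/2 = 230.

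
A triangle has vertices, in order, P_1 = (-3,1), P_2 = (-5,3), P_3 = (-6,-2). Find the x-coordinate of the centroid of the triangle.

Apply the surveyor's formula. First the cross-terms c_i = x_i·y_{i+1} − x_{i+1}·y_i:
  -4, 28, -12  ⇒  2A = 12, A = 6.
Then Σ (x_i + x_{i+1})·c_i = -168, so x̄ = -168 / (6·6) = -14/3.

-14/3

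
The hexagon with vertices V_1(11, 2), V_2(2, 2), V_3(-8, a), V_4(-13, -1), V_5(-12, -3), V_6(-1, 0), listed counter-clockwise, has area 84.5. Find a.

The doubled signed area Σ (x_i y_{i+1} − x_{i+1} y_i) is linear in a.
With a=0 it equals 64; the coefficient of a is 15 (from the two edges through V_3).
So 15·a + 64 = 2·84.5 = 169 ⇒ a = 7.

7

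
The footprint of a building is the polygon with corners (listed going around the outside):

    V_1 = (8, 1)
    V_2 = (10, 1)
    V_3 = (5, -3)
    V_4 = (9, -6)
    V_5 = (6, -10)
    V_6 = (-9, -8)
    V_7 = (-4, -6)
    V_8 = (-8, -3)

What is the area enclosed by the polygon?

Apply the shoelace (surveyor's) formula: 2A = Σ (x_i·y_{i+1} − x_{i+1}·y_i), indices taken mod 8.
Σ = (-2) + (-35) + (-3) + (-54) + (-138) + (22) + (-36) + (16) = -230
Area = |Σ|/2 = 115.

115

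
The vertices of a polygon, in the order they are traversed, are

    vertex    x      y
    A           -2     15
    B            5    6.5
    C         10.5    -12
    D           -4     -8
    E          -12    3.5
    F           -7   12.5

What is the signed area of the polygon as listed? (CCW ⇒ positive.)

-331.875

A→B: (-2)(6.5) − (5)(15) = -88
B→C: (5)(-12) − (10.5)(6.5) = -128.25
C→D: (10.5)(-8) − (-4)(-12) = -132
D→E: (-4)(3.5) − (-12)(-8) = -110
E→F: (-12)(12.5) − (-7)(3.5) = -125.5
F→A: (-7)(15) − (-2)(12.5) = -80
Σ = -663.75
Signed area = Σ/2 = -331.875 (negative ⇒ clockwise traversal).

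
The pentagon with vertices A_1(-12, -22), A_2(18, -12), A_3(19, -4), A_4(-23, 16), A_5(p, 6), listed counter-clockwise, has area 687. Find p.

-14

Write out the shoelace sum; only the two edges meeting at A_5 involve p:
2·Area = [((-23)·6 − p·16) + (p·(-22) − (-12)·6)] + 908
       = -38·p + 842 = 1374
⇒ p = -14.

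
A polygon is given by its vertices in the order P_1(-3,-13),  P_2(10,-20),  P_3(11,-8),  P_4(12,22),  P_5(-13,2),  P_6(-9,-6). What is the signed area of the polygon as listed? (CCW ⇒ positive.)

586.5

Apply the surveyor's formula: 2A = Σ (x_i·y_{i+1} − x_{i+1}·y_i), indices taken mod 6.
Σ = (190) + (140) + (338) + (310) + (96) + (99) = 1173
Signed area = Σ/2 = 586.5 (positive ⇒ counter-clockwise traversal).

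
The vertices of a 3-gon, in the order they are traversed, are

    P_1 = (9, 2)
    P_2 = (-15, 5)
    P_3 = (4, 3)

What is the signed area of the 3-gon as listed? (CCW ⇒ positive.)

-4.5

Apply the shoelace (surveyor's) formula: 2A = Σ (x_i·y_{i+1} − x_{i+1}·y_i), indices taken mod 3.
Cross-terms: 75, -65, -19  ⇒  Σ = -9
Signed area = Σ/2 = -4.5 (negative ⇒ clockwise traversal).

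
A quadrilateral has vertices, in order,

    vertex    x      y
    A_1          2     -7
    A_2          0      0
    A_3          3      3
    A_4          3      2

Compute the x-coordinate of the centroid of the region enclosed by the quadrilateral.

Apply the shoelace formula. First the cross-terms c_i = x_i·y_{i+1} − x_{i+1}·y_i:
  0, 0, -3, -25  ⇒  2A = -28, A = -14.
Then Σ (x_i + x_{i+1})·c_i = -143, so x̄ = -143 / (6·(-14)) = 143/84.

143/84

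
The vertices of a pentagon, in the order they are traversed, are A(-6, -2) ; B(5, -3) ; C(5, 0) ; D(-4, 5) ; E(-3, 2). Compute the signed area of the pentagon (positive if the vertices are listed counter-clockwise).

46.5

A→B: (-6)(-3) − (5)(-2) = 28
B→C: (5)(0) − (5)(-3) = 15
C→D: (5)(5) − (-4)(0) = 25
D→E: (-4)(2) − (-3)(5) = 7
E→A: (-3)(-2) − (-6)(2) = 18
Σ = 93
Signed area = Σ/2 = 46.5 (positive ⇒ counter-clockwise traversal).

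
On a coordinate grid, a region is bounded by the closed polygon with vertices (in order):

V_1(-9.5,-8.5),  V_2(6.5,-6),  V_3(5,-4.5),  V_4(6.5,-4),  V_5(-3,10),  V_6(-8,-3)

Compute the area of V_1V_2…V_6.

Apply the shoelace formula: 2A = Σ (x_i·y_{i+1} − x_{i+1}·y_i), indices taken mod 6.
Σ = (112.25) + (0.75) + (9.25) + (53) + (89) + (39.5) = 303.75
Area = |Σ|/2 = 151.875.

151.875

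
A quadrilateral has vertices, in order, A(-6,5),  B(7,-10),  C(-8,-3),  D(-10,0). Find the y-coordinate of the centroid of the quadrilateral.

-257/117

Apply the shoelace formula. First the cross-terms c_i = x_i·y_{i+1} − x_{i+1}·y_i:
  25, -101, -30, -50  ⇒  2A = -156, A = -78.
Then Σ (y_i + y_{i+1})·c_i = 1028, so ȳ = 1028 / (6·(-78)) = -257/117.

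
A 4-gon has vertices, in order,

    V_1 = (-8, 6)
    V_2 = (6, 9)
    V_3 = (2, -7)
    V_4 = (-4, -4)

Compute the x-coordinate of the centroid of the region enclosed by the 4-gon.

-8/13

Apply the shoelace formula. First the cross-terms c_i = x_i·y_{i+1} − x_{i+1}·y_i:
  -108, -60, -36, -56  ⇒  2A = -260, A = -130.
Then Σ (x_i + x_{i+1})·c_i = 480, so x̄ = 480 / (6·(-130)) = -8/13.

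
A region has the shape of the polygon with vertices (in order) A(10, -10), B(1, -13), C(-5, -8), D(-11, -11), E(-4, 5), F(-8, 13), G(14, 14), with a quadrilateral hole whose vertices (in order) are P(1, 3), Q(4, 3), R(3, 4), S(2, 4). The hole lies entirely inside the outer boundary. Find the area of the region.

Outer boundary:
Apply the surveyor's formula: 2A = Σ (x_i·y_{i+1} − x_{i+1}·y_i), indices taken mod 7.
Σ = (-120) + (-73) + (-33) + (-99) + (-12) + (-294) + (-280) = -911
Area = |Σ|/2 = 455.5.
Hole:
Apply the surveyor's formula: 2A = Σ (x_i·y_{i+1} − x_{i+1}·y_i), indices taken mod 4.
Σ = (-9) + (7) + (4) + (2) = 4
Area = |Σ|/2 = 2.
Net area = 455.5 − 2 = 453.5.

453.5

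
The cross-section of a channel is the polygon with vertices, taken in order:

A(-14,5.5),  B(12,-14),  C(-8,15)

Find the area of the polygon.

Apply Gauss's area formula: 2A = Σ (x_i·y_{i+1} − x_{i+1}·y_i), indices taken mod 3.
A→B: (-14)(-14) − (12)(5.5) = 130
B→C: (12)(15) − (-8)(-14) = 68
C→A: (-8)(5.5) − (-14)(15) = 166
Σ = 364
Area = |Σ|/2 = 182.

182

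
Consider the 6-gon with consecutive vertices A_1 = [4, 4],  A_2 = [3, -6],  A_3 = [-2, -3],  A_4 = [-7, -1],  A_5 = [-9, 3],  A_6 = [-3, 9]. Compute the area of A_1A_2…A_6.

113

Σ = (-36) + (-21) + (-19) + (-30) + (-72) + (-48) = -226
Area = |Σ|/2 = 113.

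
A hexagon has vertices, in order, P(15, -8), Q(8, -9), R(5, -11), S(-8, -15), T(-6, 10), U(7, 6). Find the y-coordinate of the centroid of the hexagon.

-639/233

Apply the surveyor's formula. First the cross-terms c_i = x_i·y_{i+1} − x_{i+1}·y_i:
  -71, -43, -163, -170, -106, -146  ⇒  2A = -699, A = -349.5.
Then Σ (y_i + y_{i+1})·c_i = 5751, so ȳ = 5751 / (6·(-349.5)) = -639/233.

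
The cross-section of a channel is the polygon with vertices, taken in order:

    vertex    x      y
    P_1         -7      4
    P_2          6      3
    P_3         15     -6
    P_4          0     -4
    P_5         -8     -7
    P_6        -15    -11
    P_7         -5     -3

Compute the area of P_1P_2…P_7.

Apply the shoelace (surveyor's) formula: 2A = Σ (x_i·y_{i+1} − x_{i+1}·y_i), indices taken mod 7.
Σ = (-45) + (-81) + (-60) + (-32) + (-17) + (-10) + (-41) = -286
Area = |Σ|/2 = 143.

143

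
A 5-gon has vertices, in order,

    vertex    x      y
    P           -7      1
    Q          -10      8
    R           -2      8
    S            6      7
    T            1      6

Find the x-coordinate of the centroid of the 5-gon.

Apply the shoelace (surveyor's) formula. First the cross-terms c_i = x_i·y_{i+1} − x_{i+1}·y_i:
  -46, -64, -62, 29, 43  ⇒  2A = -100, A = -50.
Then Σ (x_i + x_{i+1})·c_i = 1247, so x̄ = 1247 / (6·(-50)) = -1247/300.

-1247/300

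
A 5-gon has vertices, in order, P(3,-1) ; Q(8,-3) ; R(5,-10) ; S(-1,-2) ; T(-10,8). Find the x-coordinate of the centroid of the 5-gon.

Apply the shoelace (surveyor's) formula. First the cross-terms c_i = x_i·y_{i+1} − x_{i+1}·y_i:
  -1, -65, -20, -28, -14  ⇒  2A = -128, A = -64.
Then Σ (x_i + x_{i+1})·c_i = -530, so x̄ = -530 / (6·(-64)) = 265/192.

265/192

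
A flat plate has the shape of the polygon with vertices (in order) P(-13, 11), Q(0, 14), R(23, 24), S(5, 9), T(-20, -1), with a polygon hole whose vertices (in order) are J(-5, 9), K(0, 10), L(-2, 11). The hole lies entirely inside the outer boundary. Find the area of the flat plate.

Outer boundary:
Apply the shoelace (surveyor's) formula: 2A = Σ (x_i·y_{i+1} − x_{i+1}·y_i), indices taken mod 5.
Σ = (-182) + (-322) + (87) + (175) + (-233) = -475
Area = |Σ|/2 = 237.5.
Hole:
Apply the surveyor's formula: 2A = Σ (x_i·y_{i+1} − x_{i+1}·y_i), indices taken mod 3.
Σ = (-50) + (20) + (37) = 7
Area = |Σ|/2 = 3.5.
Net area = 237.5 − 3.5 = 234.

234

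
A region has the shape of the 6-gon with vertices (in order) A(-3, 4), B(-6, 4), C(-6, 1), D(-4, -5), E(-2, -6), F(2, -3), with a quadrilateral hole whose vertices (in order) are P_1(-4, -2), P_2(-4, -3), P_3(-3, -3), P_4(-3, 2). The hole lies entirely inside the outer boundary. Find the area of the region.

44.5

Outer boundary:
Σ = (12) + (18) + (34) + (14) + (18) + (-1) = 95
Area = |Σ|/2 = 47.5.
Hole:
Σ = (4) + (3) + (-15) + (14) = 6
Area = |Σ|/2 = 3.
Net area = 47.5 − 3 = 44.5.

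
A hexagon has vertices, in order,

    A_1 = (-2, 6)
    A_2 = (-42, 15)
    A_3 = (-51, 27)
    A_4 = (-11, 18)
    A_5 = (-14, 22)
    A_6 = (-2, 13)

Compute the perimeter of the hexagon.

124

|A_1A_2| = √((-40)² + (9)²) = √1681 = 41
|A_2A_3| = √((-9)² + (12)²) = √225 = 15
|A_3A_4| = √((40)² + (-9)²) = √1681 = 41
|A_4A_5| = √((-3)² + (4)²) = √25 = 5
|A_5A_6| = √((12)² + (-9)²) = √225 = 15
|A_6A_1| = √((0)² + (-7)²) = √49 = 7
Perimeter = 41 + 15 + 41 + 5 + 15 + 7 = 124.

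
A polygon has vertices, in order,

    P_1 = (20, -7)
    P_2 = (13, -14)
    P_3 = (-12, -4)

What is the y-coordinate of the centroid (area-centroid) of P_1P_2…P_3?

-25/3

Apply the surveyor's formula. First the cross-terms c_i = x_i·y_{i+1} − x_{i+1}·y_i:
  -189, -220, 164  ⇒  2A = -245, A = -122.5.
Then Σ (y_i + y_{i+1})·c_i = 6125, so ȳ = 6125 / (6·(-122.5)) = -25/3.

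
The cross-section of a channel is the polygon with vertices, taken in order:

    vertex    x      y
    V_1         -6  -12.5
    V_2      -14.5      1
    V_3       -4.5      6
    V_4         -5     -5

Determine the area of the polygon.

92.375

Apply the shoelace (surveyor's) formula: 2A = Σ (x_i·y_{i+1} − x_{i+1}·y_i), indices taken mod 4.
Σ = (-187.25) + (-82.5) + (52.5) + (32.5) = -184.75
Area = |Σ|/2 = 92.375.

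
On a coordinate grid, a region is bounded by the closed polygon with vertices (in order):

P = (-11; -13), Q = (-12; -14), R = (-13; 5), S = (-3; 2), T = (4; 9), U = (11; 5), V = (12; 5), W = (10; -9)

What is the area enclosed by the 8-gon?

Cross-terms: -2, -242, -11, -35, -79, -5, -158, -229  ⇒  Σ = -761
Area = |Σ|/2 = 380.5.

380.5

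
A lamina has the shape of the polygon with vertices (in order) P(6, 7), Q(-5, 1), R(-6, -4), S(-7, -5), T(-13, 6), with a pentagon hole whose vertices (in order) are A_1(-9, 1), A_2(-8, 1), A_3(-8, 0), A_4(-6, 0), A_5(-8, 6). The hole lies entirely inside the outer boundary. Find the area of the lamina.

Outer boundary:
Σ = (41) + (26) + (2) + (-107) + (-127) = -165
Area = |Σ|/2 = 82.5.
Hole:
Apply the shoelace formula: 2A = Σ (x_i·y_{i+1} − x_{i+1}·y_i), indices taken mod 5.
A_1→A_2: (-9)(1) − (-8)(1) = -1
A_2→A_3: (-8)(0) − (-8)(1) = 8
A_3→A_4: (-8)(0) − (-6)(0) = 0
A_4→A_5: (-6)(6) − (-8)(0) = -36
A_5→A_1: (-8)(1) − (-9)(6) = 46
Σ = 17
Area = |Σ|/2 = 8.5.
Net area = 82.5 − 8.5 = 74.

74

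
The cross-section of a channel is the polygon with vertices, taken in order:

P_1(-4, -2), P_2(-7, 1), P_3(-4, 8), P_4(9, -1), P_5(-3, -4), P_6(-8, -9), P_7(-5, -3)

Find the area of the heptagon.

Σ = (-18) + (-52) + (-68) + (-39) + (-5) + (-21) + (-2) = -205
Area = |Σ|/2 = 102.5.

102.5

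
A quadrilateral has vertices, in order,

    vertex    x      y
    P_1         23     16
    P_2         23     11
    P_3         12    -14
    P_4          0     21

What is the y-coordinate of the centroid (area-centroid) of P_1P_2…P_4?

Apply Gauss's area formula. First the cross-terms c_i = x_i·y_{i+1} − x_{i+1}·y_i:
  -115, -454, 252, -483  ⇒  2A = -800, A = -400.
Then Σ (y_i + y_{i+1})·c_i = -17850, so ȳ = -17850 / (6·(-400)) = 7.4375.

7.4375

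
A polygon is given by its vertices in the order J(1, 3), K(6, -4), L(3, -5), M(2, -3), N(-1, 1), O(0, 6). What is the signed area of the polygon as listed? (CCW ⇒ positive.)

-26

Σ = (-22) + (-18) + (1) + (-1) + (-6) + (-6) = -52
Signed area = Σ/2 = -26 (negative ⇒ clockwise traversal).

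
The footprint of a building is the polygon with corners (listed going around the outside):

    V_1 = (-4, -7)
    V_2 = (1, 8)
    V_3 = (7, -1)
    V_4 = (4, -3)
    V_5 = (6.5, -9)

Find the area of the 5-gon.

98.5

Apply the shoelace (surveyor's) formula: 2A = Σ (x_i·y_{i+1} − x_{i+1}·y_i), indices taken mod 5.
V_1→V_2: (-4)(8) − (1)(-7) = -25
V_2→V_3: (1)(-1) − (7)(8) = -57
V_3→V_4: (7)(-3) − (4)(-1) = -17
V_4→V_5: (4)(-9) − (6.5)(-3) = -16.5
V_5→V_1: (6.5)(-7) − (-4)(-9) = -81.5
Σ = -197
Area = |Σ|/2 = 98.5.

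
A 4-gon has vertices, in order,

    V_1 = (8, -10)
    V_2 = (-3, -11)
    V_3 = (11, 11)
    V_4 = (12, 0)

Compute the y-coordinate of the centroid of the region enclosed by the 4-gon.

Apply the shoelace formula. First the cross-terms c_i = x_i·y_{i+1} − x_{i+1}·y_i:
  -118, 88, -132, -120  ⇒  2A = -282, A = -141.
Then Σ (y_i + y_{i+1})·c_i = 2226, so ȳ = 2226 / (6·(-141)) = -371/141.

-371/141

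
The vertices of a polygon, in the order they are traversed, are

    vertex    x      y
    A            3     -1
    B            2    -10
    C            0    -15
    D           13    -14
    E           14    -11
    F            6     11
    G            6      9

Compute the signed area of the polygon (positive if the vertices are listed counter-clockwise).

Apply the shoelace formula: 2A = Σ (x_i·y_{i+1} − x_{i+1}·y_i), indices taken mod 7.
Σ = (-28) + (-30) + (195) + (53) + (220) + (-12) + (-33) = 365
Signed area = Σ/2 = 182.5 (positive ⇒ counter-clockwise traversal).

182.5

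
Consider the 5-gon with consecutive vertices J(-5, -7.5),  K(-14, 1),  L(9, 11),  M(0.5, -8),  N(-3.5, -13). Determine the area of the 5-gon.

Apply the shoelace (surveyor's) formula: 2A = Σ (x_i·y_{i+1} − x_{i+1}·y_i), indices taken mod 5.
Σ = (-110) + (-163) + (-77.5) + (-34.5) + (-38.75) = -423.75
Area = |Σ|/2 = 211.875.

211.875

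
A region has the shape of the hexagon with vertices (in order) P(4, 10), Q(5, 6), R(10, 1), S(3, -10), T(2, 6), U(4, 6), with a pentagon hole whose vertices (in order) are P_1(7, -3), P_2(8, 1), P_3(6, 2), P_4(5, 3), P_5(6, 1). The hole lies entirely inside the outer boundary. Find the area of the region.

65.5

Outer boundary:
Apply the shoelace (surveyor's) formula: 2A = Σ (x_i·y_{i+1} − x_{i+1}·y_i), indices taken mod 6.
Σ = (-26) + (-55) + (-103) + (38) + (-12) + (16) = -142
Area = |Σ|/2 = 71.
Hole:
Σ = (31) + (10) + (8) + (-13) + (-25) = 11
Area = |Σ|/2 = 5.5.
Net area = 71 − 5.5 = 65.5.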